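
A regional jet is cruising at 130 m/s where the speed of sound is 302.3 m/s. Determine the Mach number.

M = v/a = 130 / 302.3 = 0.43

M = 0.43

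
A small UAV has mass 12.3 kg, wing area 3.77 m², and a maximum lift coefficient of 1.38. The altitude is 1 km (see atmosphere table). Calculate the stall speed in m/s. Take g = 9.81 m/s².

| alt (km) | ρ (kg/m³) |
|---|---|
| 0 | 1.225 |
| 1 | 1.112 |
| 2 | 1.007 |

V_stall = 6.46 m/s

At 1 km, from the table: ρ = 1.112 kg/m³.
Stall occurs when L = W at CL,max. W = mg = 12.3 × 9.81 = 120.7 N.
V_stall = √(2W/(ρ·S·CL,max)) = √(2 × 120.7 / (1.112 × 3.77 × 1.38))
V_stall = √41.71 = 6.46 m/s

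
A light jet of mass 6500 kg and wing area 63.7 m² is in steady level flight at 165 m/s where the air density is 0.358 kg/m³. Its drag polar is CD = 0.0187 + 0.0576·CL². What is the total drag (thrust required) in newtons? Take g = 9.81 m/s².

D = 6560 N

In steady level flight, lift balances weight: W = mg = 6500 × 9.81 = 63765 N.
q = ½ρv² = ½ × 0.358 × 165² = 4873 Pa.
CL = 2W/(ρv²S) = 2×63765/(0.358×165²×63.7) = 0.2054.
CD = 0.0187 + 0.0576 × 0.2054² = 0.02113.
D = q·S·CD = 4873 × 63.7 × 0.02113 = 6559 N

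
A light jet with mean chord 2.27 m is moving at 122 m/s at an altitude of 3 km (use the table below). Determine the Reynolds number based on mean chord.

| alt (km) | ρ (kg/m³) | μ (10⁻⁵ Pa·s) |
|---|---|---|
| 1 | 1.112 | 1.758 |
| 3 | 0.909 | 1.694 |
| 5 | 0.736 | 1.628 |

Re = 1.49×10^7

At 3 km, from the table: ρ = 0.909 kg/m³, μ = 1.694×10⁻⁵ Pa·s.
Re = ρ·v·c/μ = 0.909 × 122 × 2.27 / (1.694×10⁻⁵) = 1.49×10^7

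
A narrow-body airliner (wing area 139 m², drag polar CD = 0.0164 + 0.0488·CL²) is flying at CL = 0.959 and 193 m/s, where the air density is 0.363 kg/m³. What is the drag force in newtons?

CD = 0.0164 + 0.0488 × 0.959² = 0.06128
D = ½ρv²S·CD = ½ × 0.363 × 193² × 139 × 0.06128 = 57600 N

D = 57600 N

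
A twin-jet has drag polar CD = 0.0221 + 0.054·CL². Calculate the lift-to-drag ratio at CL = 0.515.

CD = 0.0221 + 0.054 × 0.515² = 0.03642
L/D = CL/CD = 0.515 / 0.03642 = 14.1

L/D = 14.1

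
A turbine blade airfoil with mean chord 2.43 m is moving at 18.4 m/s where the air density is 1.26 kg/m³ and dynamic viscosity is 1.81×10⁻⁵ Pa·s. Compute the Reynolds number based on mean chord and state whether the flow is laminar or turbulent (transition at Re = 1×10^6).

Re = ρ·v·c/μ = 1.26 × 18.4 × 2.43 / (1.81×10⁻⁵) = 3.11×10^6
Since 3.11×10^6 > 1×10^6, the flow is turbulent.

Re = 3.11×10^6 (turbulent)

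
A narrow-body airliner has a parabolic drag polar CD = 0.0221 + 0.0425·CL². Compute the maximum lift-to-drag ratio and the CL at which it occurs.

(L/D)max = 16.3, at CL = 0.721

For CD = CD0 + K·CL², (L/D)max occurs at CL* = √(CD0/K) and equals 1/(2√(K·CD0)).
(L/D)max = 1/(2√(0.0425 × 0.0221)) = 1/(2 × 0.03065) = 16.3
CL* = √(0.0221/0.0425) = 0.721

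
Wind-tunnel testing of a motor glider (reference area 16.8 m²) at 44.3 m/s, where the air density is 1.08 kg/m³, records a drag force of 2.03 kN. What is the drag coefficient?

CD = 0.114

From D = ½ρv²S·CD, rearranging gives CD = 2D/(ρv²S).
CD = 2 × 2030 / (1.08 × 44.3² × 16.8) = 0.114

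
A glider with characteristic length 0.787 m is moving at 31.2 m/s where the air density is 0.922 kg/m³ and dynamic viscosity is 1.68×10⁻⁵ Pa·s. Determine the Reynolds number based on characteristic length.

Re = 1.35×10^6

Re = ρ·v·c/μ = 0.922 × 31.2 × 0.787 / (1.68×10⁻⁵) = 1.35×10^6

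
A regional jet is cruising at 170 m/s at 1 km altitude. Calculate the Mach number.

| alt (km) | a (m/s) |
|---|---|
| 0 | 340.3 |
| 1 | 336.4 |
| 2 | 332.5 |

At 1 km, from the table: a = 336.4 m/s.
M = v/a = 170 / 336.4 = 0.505

M = 0.505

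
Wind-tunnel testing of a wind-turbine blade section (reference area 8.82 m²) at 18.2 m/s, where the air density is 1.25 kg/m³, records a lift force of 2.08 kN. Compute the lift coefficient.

From L = ½ρv²S·CL, rearranging gives CL = 2L/(ρv²S).
CL = 2 × 2080 / (1.25 × 18.2² × 8.82) = 1.14

CL = 1.14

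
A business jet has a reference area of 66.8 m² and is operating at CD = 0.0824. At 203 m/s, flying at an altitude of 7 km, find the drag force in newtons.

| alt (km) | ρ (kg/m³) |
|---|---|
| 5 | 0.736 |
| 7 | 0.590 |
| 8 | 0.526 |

At 7 km, from the table: ρ = 0.590 kg/m³.
Dynamic pressure q = ½ρv² = ½ × 0.59 × 203² = 12160 Pa.
D = q·S·CD = 12160 × 66.8 × 0.0824 = 66900 N ≈ 66.9 kN

D = 66900 N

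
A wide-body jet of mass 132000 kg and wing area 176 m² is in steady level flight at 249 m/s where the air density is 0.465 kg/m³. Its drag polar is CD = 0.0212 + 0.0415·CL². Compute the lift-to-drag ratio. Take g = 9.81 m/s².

L/D = 15.9

Weight W = mg = 132000 × 9.81 = 1.2949×10^6 N; in level flight L = W.
q = ½ρv² = ½ × 0.465 × 249² = 14420 Pa.
CL = 2W/(ρv²S) = 2×1.2949×10^6/(0.465×249²×176) = 0.5104.
CD = 0.0212 + 0.0415 × 0.5104² = 0.03201.
L/D = CL/CD = 0.5104 / 0.03201 = 15.9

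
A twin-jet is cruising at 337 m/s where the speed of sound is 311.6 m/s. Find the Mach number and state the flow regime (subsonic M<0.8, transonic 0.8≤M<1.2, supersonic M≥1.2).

M = v/a = 337 / 311.6 = 1.08
M = 1.08 → transonic.

M = 1.08 (transonic)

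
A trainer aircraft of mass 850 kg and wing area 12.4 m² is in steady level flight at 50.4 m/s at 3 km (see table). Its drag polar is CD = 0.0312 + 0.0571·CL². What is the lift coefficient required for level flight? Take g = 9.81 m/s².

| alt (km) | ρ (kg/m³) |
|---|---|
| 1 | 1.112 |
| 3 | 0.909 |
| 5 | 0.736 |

CL = 0.582

At 3 km, from the table: ρ = 0.909 kg/m³.
In steady level flight, lift balances weight: W = mg = 850 × 9.81 = 8338.5 N.
q = ½ρv² = ½ × 0.909 × 50.4² = 1155 Pa.
CL = 2W/(ρv²S) = 2×8338.5/(0.909×50.4²×12.4) = 0.5825.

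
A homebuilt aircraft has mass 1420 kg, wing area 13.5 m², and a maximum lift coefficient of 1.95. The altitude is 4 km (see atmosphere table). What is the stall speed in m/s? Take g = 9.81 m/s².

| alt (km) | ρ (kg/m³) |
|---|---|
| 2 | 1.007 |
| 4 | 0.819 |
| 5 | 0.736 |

V_stall = 35.9 m/s

At 4 km, from the table: ρ = 0.819 kg/m³.
Stall occurs when L = W at CL,max. W = mg = 1420 × 9.81 = 13930 N.
V_stall = √(2W/(ρ·S·CL,max)) = √(2 × 13930 / (0.819 × 13.5 × 1.95))
V_stall = √1292 = 35.9 m/s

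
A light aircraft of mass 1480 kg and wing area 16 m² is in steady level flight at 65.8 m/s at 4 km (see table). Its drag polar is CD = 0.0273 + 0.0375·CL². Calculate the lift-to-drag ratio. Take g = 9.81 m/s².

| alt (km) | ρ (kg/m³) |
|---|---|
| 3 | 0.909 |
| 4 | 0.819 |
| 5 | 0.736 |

L/D = 13.8

At 4 km, from the table: ρ = 0.819 kg/m³.
Level flight ⇒ L = W = m·g = 1480 × 9.81 = 14519 N.
q = ½ρv² = ½ × 0.819 × 65.8² = 1773 Pa.
CL = W/(q·S) = 14519 / (1773 × 16) = 0.5118.
CD = 0.0273 + 0.0375 × 0.5118² = 0.03712.
L/D = CL/CD = 0.5118 / 0.03712 = 13.8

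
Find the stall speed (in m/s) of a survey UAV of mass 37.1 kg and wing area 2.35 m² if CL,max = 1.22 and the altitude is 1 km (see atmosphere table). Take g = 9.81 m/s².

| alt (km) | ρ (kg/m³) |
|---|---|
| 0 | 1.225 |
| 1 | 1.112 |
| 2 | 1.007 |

V_stall = 15.1 m/s

At 1 km, from the table: ρ = 1.112 kg/m³.
At stall, lift equals weight: L = W = m·g = 37.1 × 9.81 = 364 N.
From L = ½ρV²S·CL,max = W: V_stall = √(2W/(ρSCL,max)) = √(2·364/(1.112·2.35·1.22))
V_stall = √228.3 = 15.1 m/s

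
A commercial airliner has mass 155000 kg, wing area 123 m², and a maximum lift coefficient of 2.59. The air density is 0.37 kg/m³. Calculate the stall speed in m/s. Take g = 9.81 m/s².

Weight W = mg = 155000 × 9.81 = 1.521×10^6 N.
From L = ½ρV²S·CL,max = W: V_stall = √(2W/(ρSCL,max)) = √(2·1.521×10^6/(0.37·123·2.59))
V_stall = √25800 = 161 m/s

V_stall = 161 m/s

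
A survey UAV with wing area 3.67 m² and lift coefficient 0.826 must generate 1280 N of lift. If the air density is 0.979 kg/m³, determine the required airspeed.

v = 29.4 m/s

L = ½ρv²S·CL ⇒ v = √(2L/(ρ·S·CL))
v = √(2 × 1280 / (0.979 × 3.67 × 0.826)) = √862.6 = 29.4 m/s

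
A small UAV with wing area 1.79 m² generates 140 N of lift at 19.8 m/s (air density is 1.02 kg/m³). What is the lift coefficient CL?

CL = 0.391

From L = ½ρv²S·CL, rearranging gives CL = 2L/(ρv²S).
CL = 2 × 140 / (1.02 × 19.8² × 1.79) = 0.391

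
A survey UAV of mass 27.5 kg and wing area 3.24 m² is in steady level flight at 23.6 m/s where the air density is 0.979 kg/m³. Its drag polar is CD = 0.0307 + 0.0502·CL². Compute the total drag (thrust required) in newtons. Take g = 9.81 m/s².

Weight W = mg = 27.5 × 9.81 = 269.78 N; in level flight L = W.
Dynamic pressure q = 0.5 × 0.979 × 23.6² = 272.6 Pa.
Required CL = L/(qS) = 269.78/(272.6·3.24) = 0.3054.
CD = 0.0307 + 0.0502 × 0.3054² = 0.03538.
D = q·S·CD = 272.6 × 3.24 × 0.03538 = 31.25 N

D = 31.3 N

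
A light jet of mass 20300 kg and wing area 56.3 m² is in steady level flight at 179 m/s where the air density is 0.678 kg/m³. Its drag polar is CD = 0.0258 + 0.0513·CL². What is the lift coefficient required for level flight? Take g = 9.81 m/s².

In steady level flight, lift balances weight: W = mg = 20300 × 9.81 = 1.9914×10^5 N.
q = ½ρv² = ½ × 0.678 × 179² = 10860 Pa.
Required CL = L/(qS) = 1.9914×10^5/(10860·56.3) = 0.3256.

CL = 0.326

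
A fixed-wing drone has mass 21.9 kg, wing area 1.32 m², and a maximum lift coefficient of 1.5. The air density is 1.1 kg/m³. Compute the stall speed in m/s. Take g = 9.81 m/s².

Weight W = mg = 21.9 × 9.81 = 214.8 N.
V_stall = √(2W/(ρ·S·CL,max)) = √(2 × 214.8 / (1.1 × 1.32 × 1.5))
V_stall = √197.3 = 14 m/s

V_stall = 14 m/s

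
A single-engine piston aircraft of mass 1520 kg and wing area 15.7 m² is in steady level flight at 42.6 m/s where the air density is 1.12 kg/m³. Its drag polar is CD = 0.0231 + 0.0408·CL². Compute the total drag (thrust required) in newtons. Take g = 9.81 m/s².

Weight W = mg = 1520 × 9.81 = 14911 N; in level flight L = W.
Dynamic pressure q = 0.5 × 1.12 × 42.6² = 1016 Pa.
Required CL = L/(qS) = 14911/(1016·15.7) = 0.9346.
CD = 0.0231 + 0.0408 × 0.9346² = 0.05873.
D = q·S·CD = 1016 × 15.7 × 0.05873 = 937.1 N

D = 937 N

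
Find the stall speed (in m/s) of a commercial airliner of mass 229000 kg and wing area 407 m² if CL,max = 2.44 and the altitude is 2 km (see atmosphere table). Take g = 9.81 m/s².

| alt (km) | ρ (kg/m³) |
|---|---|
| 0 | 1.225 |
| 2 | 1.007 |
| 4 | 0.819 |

V_stall = 67 m/s

At 2 km, from the table: ρ = 1.007 kg/m³.
Stall occurs when L = W at CL,max. W = mg = 229000 × 9.81 = 2.246×10^6 N.
From L = ½ρV²S·CL,max = W: V_stall = √(2W/(ρSCL,max)) = √(2·2.246×10^6/(1.007·407·2.44))
V_stall = √4493 = 67 m/s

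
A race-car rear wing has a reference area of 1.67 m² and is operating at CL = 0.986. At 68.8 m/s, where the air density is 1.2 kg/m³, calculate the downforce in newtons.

Dynamic pressure q = ½ρv² = ½ × 1.2 × 68.8² = 2840 Pa.
L = q·S·CL = 2840 × 1.67 × 0.986 = 4680 N

L = 4680 N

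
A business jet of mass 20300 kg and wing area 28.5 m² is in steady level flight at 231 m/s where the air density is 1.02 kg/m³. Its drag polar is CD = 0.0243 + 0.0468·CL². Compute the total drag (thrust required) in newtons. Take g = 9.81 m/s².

Level flight ⇒ L = W = m·g = 20300 × 9.81 = 1.9914×10^5 N.
Dynamic pressure q = 0.5 × 1.02 × 231² = 27210 Pa.
CL = 2W/(ρv²S) = 2×1.9914×10^5/(1.02×231²×28.5) = 0.2568.
CD = 0.0243 + 0.0468 × 0.2568² = 0.02739.
D = q·S·CD = 27210 × 28.5 × 0.02739 = 21240 N

D = 21200 N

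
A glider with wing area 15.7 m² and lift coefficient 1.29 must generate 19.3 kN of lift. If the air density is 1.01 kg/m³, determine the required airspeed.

v = 43.4 m/s

L = ½ρv²S·CL ⇒ v = √(2L/(ρ·S·CL))
v = √(2 × 19300 / (1.01 × 15.7 × 1.29)) = √1887 = 43.4 m/s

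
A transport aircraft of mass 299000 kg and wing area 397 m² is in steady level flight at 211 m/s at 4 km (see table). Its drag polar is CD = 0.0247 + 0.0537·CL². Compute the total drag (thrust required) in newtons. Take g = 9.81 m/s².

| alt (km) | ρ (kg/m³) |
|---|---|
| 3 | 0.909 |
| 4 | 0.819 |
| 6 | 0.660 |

At 4 km, from the table: ρ = 0.819 kg/m³.
In steady level flight, lift balances weight: W = mg = 299000 × 9.81 = 2.9332×10^6 N.
q = ½ρv² = ½ × 0.819 × 211² = 18230 Pa.
Required CL = L/(qS) = 2.9332×10^6/(18230·397) = 0.4053.
CD = 0.0247 + 0.0537 × 0.4053² = 0.03352.
D = q·S·CD = 18230 × 397 × 0.03352 = 2.426×10^5 N

D = 2.43×10^5 N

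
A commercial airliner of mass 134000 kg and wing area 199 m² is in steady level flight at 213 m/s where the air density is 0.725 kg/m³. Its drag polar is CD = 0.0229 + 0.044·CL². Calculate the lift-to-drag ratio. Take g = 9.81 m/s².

L/D = 13.4

Level flight ⇒ L = W = m·g = 134000 × 9.81 = 1.3145×10^6 N.
q = ½ρv² = ½ × 0.725 × 213² = 16450 Pa.
CL = W/(q·S) = 1.3145×10^6 / (16450 × 199) = 0.4017.
CD = 0.0229 + 0.044 × 0.4017² = 0.03.
L/D = CL/CD = 0.4017 / 0.03 = 13.4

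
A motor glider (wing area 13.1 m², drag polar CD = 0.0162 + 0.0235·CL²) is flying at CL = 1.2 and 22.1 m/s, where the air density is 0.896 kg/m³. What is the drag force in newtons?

CD = 0.0162 + 0.0235 × 1.2² = 0.05004
D = ½ρv²S·CD = ½ × 0.896 × 22.1² × 13.1 × 0.05004 = 143 N

D = 143 N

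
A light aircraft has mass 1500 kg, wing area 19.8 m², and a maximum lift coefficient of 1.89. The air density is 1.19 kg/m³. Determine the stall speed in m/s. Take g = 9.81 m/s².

Stall occurs when L = W at CL,max. W = mg = 1500 × 9.81 = 14720 N.
From L = ½ρV²S·CL,max = W: V_stall = √(2W/(ρSCL,max)) = √(2·14720/(1.19·19.8·1.89))
V_stall = √660.9 = 25.7 m/s

V_stall = 25.7 m/s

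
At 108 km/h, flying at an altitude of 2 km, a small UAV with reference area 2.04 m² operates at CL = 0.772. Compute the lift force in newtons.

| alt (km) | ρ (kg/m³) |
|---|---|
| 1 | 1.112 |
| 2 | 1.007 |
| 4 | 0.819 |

L = 714 N

At 2 km, from the table: ρ = 1.007 kg/m³.
Convert speed: v = 108 km/h ÷ 3.6 = 30 m/s.
L = ½ρv²S·CL = ½ × 1.007 × 30² × 2.04 × 0.772 = 714 N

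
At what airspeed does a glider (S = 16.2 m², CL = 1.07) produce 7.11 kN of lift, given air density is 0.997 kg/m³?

v = 28.7 m/s

L = ½ρv²S·CL ⇒ v = √(2L/(ρ·S·CL))
v = √(2 × 7110 / (0.997 × 16.2 × 1.07)) = √822.8 = 28.7 m/s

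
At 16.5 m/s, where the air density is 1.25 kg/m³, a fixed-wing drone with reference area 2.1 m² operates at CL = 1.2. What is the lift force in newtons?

L = 429 N

L = ½ρv²S·CL = ½ × 1.25 × 16.5² × 2.1 × 1.2 = 429 N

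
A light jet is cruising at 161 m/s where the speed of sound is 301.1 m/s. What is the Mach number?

M = 0.535

M = v/a = 161 / 301.1 = 0.535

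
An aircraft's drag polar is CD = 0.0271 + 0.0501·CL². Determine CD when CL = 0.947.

CD = 0.072

CD = 0.0271 + 0.0501 × 0.947² = 0.0271 + 0.04493 = 0.072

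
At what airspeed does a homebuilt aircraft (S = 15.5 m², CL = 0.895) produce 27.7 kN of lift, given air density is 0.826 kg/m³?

L = ½ρv²S·CL ⇒ v = √(2L/(ρ·S·CL))
v = √(2 × 27700 / (0.826 × 15.5 × 0.895)) = √4835 = 69.5 m/s

v = 69.5 m/s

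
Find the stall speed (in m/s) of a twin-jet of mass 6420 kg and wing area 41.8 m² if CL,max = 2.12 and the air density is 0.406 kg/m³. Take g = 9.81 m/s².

V_stall = 59.2 m/s

Weight W = mg = 6420 × 9.81 = 62980 N.
From L = ½ρV²S·CL,max = W: V_stall = √(2W/(ρSCL,max)) = √(2·62980/(0.406·41.8·2.12))
V_stall = √3501 = 59.2 m/s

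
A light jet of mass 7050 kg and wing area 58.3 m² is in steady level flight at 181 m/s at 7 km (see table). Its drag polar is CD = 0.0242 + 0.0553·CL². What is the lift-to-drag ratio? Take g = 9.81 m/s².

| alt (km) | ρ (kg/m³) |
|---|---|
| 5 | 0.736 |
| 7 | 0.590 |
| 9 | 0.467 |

L/D = 4.9

At 7 km, from the table: ρ = 0.590 kg/m³.
Level flight ⇒ L = W = m·g = 7050 × 9.81 = 69160 N.
q = ½ρv² = ½ × 0.59 × 181² = 9664 Pa.
CL = 2W/(ρv²S) = 2×69160/(0.59×181²×58.3) = 0.1227.
CD = 0.0242 + 0.0553 × 0.1227² = 0.02503.
L/D = CL/CD = 0.1227 / 0.02503 = 4.9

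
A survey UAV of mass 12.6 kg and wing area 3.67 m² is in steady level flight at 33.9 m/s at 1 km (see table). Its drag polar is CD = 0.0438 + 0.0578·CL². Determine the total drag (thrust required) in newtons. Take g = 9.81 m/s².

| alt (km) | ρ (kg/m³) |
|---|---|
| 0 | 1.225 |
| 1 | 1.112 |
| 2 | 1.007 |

D = 103 N

At 1 km, from the table: ρ = 1.112 kg/m³.
Level flight ⇒ L = W = m·g = 12.6 × 9.81 = 123.61 N.
Dynamic pressure q = 0.5 × 1.112 × 33.9² = 639 Pa.
CL = W/(q·S) = 123.61 / (639 × 3.67) = 0.05271.
CD = 0.0438 + 0.0578 × 0.05271² = 0.04396.
D = q·S·CD = 639 × 3.67 × 0.04396 = 103.1 N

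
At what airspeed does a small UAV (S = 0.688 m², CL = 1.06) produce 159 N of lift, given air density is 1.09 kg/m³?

L = ½ρv²S·CL ⇒ v = √(2L/(ρ·S·CL))
v = √(2 × 159 / (1.09 × 0.688 × 1.06)) = √400 = 20 m/s

v = 20 m/s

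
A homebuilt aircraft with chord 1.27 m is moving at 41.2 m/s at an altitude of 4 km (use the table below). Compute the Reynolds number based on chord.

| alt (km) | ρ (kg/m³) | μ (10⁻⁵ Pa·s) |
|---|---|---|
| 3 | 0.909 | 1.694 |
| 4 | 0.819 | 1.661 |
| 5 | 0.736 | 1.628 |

Re = 2.58×10^6

At 4 km, from the table: ρ = 0.819 kg/m³, μ = 1.661×10⁻⁵ Pa·s.
Re = ρ·v·c/μ = 0.819 × 41.2 × 1.27 / (1.661×10⁻⁵) = 2.58×10^6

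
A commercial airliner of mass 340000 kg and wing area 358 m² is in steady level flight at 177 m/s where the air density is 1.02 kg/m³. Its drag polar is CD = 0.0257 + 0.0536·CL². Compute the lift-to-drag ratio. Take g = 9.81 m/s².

L/D = 13.3

Weight W = mg = 340000 × 9.81 = 3.3354×10^6 N; in level flight L = W.
Dynamic pressure q = 0.5 × 1.02 × 177² = 15980 Pa.
CL = 2W/(ρv²S) = 2×3.3354×10^6/(1.02×177²×358) = 0.5831.
CD = 0.0257 + 0.0536 × 0.5831² = 0.04392.
L/D = CL/CD = 0.5831 / 0.04392 = 13.3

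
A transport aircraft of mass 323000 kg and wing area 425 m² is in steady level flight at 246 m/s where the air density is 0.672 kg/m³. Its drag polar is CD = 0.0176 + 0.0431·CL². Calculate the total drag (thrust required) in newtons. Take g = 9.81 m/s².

D = 2.02×10^5 N

Level flight ⇒ L = W = m·g = 323000 × 9.81 = 3.1686×10^6 N.
q = ½ρv² = ½ × 0.672 × 246² = 20330 Pa.
Required CL = L/(qS) = 3.1686×10^6/(20330·425) = 0.3667.
CD = 0.0176 + 0.0431 × 0.3667² = 0.02339.
D = q·S·CD = 20330 × 425 × 0.02339 = 2.022×10^5 N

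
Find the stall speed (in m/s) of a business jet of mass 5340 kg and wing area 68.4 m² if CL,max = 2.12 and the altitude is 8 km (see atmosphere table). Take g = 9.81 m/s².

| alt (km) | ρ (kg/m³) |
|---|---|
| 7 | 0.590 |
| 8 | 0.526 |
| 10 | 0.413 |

V_stall = 37.1 m/s

At 8 km, from the table: ρ = 0.526 kg/m³.
Stall occurs when L = W at CL,max. W = mg = 5340 × 9.81 = 52390 N.
From L = ½ρV²S·CL,max = W: V_stall = √(2W/(ρSCL,max)) = √(2·52390/(0.526·68.4·2.12))
V_stall = √1374 = 37.1 m/s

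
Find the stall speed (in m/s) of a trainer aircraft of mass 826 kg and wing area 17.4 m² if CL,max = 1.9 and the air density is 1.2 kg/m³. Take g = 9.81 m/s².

Stall occurs when L = W at CL,max. W = mg = 826 × 9.81 = 8103 N.
From L = ½ρV²S·CL,max = W: V_stall = √(2W/(ρSCL,max)) = √(2·8103/(1.2·17.4·1.9))
V_stall = √408.5 = 20.2 m/s

V_stall = 20.2 m/s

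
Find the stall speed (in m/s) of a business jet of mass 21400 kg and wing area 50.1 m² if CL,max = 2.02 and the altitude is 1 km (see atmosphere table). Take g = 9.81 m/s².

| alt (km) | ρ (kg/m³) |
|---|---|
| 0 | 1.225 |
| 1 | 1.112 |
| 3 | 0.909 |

At 1 km, from the table: ρ = 1.112 kg/m³.
Stall occurs when L = W at CL,max. W = mg = 21400 × 9.81 = 2.099×10^5 N.
V_stall = √(2W/(ρ·S·CL,max)) = √(2 × 2.099×10^5 / (1.112 × 50.1 × 2.02))
V_stall = √3731 = 61.1 m/s

V_stall = 61.1 m/s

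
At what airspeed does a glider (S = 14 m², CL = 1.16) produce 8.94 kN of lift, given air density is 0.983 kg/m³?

v = 33.5 m/s

L = ½ρv²S·CL ⇒ v = √(2L/(ρ·S·CL))
v = √(2 × 8940 / (0.983 × 14 × 1.16)) = √1120 = 33.5 m/s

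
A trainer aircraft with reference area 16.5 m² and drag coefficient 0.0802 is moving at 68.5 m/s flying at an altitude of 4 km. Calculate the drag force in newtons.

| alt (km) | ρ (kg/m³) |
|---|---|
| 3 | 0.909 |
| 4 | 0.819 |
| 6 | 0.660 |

At 4 km, from the table: ρ = 0.819 kg/m³.
Dynamic pressure q = ½ρv² = ½ × 0.819 × 68.5² = 1921 Pa.
D = q·S·CD = 1921 × 16.5 × 0.0802 = 2540 N

D = 2540 N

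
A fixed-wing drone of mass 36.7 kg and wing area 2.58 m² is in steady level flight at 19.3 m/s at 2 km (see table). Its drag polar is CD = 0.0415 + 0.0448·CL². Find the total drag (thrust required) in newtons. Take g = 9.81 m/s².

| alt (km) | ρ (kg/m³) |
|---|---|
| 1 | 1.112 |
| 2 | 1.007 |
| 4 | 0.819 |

D = 32.1 N

At 2 km, from the table: ρ = 1.007 kg/m³.
Level flight ⇒ L = W = m·g = 36.7 × 9.81 = 360.03 N.
q = ½ρv² = ½ × 1.007 × 19.3² = 187.5 Pa.
CL = 2W/(ρv²S) = 2×360.03/(1.007×19.3²×2.58) = 0.744.
CD = 0.0415 + 0.0448 × 0.744² = 0.0663.
D = q·S·CD = 187.5 × 2.58 × 0.0663 = 32.08 N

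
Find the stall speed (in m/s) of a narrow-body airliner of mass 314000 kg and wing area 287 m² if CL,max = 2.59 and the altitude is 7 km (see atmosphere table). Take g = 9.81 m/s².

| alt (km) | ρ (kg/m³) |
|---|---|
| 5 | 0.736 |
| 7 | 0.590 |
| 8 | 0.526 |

At 7 km, from the table: ρ = 0.590 kg/m³.
Stall occurs when L = W at CL,max. W = mg = 314000 × 9.81 = 3.08×10^6 N.
From L = ½ρV²S·CL,max = W: V_stall = √(2W/(ρSCL,max)) = √(2·3.08×10^6/(0.59·287·2.59))
V_stall = √14050 = 119 m/s

V_stall = 119 m/s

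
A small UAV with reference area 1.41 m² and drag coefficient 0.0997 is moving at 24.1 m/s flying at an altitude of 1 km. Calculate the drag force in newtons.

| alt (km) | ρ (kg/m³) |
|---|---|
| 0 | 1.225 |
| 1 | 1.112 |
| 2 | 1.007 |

At 1 km, from the table: ρ = 1.112 kg/m³.
D = ½ρv²S·CD = ½ × 1.112 × 24.1² × 1.41 × 0.0997 = 45.4 N

D = 45.4 N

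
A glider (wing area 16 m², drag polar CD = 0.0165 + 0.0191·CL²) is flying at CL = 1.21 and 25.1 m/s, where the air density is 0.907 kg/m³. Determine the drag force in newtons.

CD = 0.0165 + 0.0191 × 1.21² = 0.04446
D = ½ρv²S·CD = ½ × 0.907 × 25.1² × 16 × 0.04446 = 203 N

D = 203 N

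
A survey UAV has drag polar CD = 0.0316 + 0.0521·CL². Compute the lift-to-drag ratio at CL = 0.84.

CD = 0.0316 + 0.0521 × 0.84² = 0.06836
L/D = CL/CD = 0.84 / 0.06836 = 12.3

L/D = 12.3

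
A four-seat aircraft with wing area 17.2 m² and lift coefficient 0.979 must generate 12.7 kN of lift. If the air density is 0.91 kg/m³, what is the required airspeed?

v = 40.7 m/s

L = ½ρv²S·CL ⇒ v = √(2L/(ρ·S·CL))
v = √(2 × 12700 / (0.91 × 17.2 × 0.979)) = √1658 = 40.7 m/s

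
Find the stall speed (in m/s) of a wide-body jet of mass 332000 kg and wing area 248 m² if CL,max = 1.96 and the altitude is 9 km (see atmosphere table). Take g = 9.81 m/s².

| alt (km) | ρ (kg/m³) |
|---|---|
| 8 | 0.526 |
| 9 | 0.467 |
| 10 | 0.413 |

At 9 km, from the table: ρ = 0.467 kg/m³.
Weight W = mg = 332000 × 9.81 = 3.257×10^6 N.
From L = ½ρV²S·CL,max = W: V_stall = √(2W/(ρSCL,max)) = √(2·3.257×10^6/(0.467·248·1.96))
V_stall = √28700 = 169 m/s

V_stall = 169 m/s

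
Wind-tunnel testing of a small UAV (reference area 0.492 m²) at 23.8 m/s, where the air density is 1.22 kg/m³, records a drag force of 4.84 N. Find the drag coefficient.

From D = ½ρv²S·CD, rearranging gives CD = 2D/(ρv²S).
CD = 2 × 4.84 / (1.22 × 23.8² × 0.492) = 0.0285

CD = 0.0285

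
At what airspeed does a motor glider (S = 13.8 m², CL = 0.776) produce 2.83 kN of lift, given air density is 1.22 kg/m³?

L = ½ρv²S·CL ⇒ v = √(2L/(ρ·S·CL))
v = √(2 × 2830 / (1.22 × 13.8 × 0.776)) = √433.2 = 20.8 m/s

v = 20.8 m/s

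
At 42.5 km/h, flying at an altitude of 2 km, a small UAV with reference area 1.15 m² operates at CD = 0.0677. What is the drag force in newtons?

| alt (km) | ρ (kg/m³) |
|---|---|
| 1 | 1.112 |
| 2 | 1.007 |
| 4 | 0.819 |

D = 5.46 N

At 2 km, from the table: ρ = 1.007 kg/m³.
Convert speed: v = 42.5 km/h ÷ 3.6 = 11.81 m/s.
Dynamic pressure q = ½ρv² = ½ × 1.007 × 11.81² = 70.17 Pa.
D = q·S·CD = 70.17 × 1.15 × 0.0677 = 5.46 N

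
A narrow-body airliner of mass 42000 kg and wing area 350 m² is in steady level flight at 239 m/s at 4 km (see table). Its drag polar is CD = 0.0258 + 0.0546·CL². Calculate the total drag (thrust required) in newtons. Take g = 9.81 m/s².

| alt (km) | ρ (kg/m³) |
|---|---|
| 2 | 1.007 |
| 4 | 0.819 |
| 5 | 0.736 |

D = 2.12×10^5 N

At 4 km, from the table: ρ = 0.819 kg/m³.
Weight W = mg = 42000 × 9.81 = 4.1202×10^5 N; in level flight L = W.
q = ½ρv² = ½ × 0.819 × 239² = 23390 Pa.
CL = 2W/(ρv²S) = 2×4.1202×10^5/(0.819×239²×350) = 0.05033.
CD = 0.0258 + 0.0546 × 0.05033² = 0.02594.
D = q·S·CD = 23390 × 350 × 0.02594 = 2.124×10^5 N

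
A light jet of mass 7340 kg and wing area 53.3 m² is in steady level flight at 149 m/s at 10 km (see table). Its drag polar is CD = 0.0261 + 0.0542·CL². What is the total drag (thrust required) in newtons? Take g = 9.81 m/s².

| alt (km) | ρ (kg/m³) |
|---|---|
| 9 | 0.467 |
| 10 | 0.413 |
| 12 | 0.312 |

At 10 km, from the table: ρ = 0.413 kg/m³.
Level flight ⇒ L = W = m·g = 7340 × 9.81 = 72005 N.
Dynamic pressure q = 0.5 × 0.413 × 149² = 4585 Pa.
CL = W/(q·S) = 72005 / (4585 × 53.3) = 0.2947.
CD = 0.0261 + 0.0542 × 0.2947² = 0.03081.
D = q·S·CD = 4585 × 53.3 × 0.03081 = 7528 N

D = 7530 N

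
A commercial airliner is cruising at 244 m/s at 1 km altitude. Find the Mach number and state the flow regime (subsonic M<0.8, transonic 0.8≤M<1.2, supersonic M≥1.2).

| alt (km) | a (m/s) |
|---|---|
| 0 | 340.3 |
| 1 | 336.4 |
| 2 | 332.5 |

M = 0.725 (subsonic)

At 1 km, from the table: a = 336.4 m/s.
M = v/a = 244 / 336.4 = 0.725
M = 0.725 → subsonic.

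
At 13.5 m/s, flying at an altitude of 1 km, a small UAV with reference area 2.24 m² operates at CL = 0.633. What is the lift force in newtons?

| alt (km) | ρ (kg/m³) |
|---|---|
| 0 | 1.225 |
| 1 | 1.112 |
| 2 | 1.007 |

L = 144 N

At 1 km, from the table: ρ = 1.112 kg/m³.
L = ½ρv²S·CL = ½ × 1.112 × 13.5² × 2.24 × 0.633 = 144 N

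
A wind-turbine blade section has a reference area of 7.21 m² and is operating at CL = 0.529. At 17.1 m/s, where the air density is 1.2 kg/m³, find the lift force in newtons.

Dynamic pressure q = ½ρv² = ½ × 1.2 × 17.1² = 175.4 Pa.
L = q·S·CL = 175.4 × 7.21 × 0.529 = 669 N

L = 669 N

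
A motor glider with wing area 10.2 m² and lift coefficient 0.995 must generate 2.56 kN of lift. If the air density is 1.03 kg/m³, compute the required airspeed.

L = ½ρv²S·CL ⇒ v = √(2L/(ρ·S·CL))
v = √(2 × 2560 / (1.03 × 10.2 × 0.995)) = √489.8 = 22.1 m/s

v = 22.1 m/s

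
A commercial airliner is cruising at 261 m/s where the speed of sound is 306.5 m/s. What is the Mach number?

M = v/a = 261 / 306.5 = 0.852

M = 0.852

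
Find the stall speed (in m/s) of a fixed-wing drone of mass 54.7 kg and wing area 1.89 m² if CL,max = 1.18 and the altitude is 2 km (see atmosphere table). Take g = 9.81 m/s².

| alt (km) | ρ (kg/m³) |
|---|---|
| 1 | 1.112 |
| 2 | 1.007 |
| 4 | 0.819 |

At 2 km, from the table: ρ = 1.007 kg/m³.
At stall, lift equals weight: L = W = m·g = 54.7 × 9.81 = 536.6 N.
From L = ½ρV²S·CL,max = W: V_stall = √(2W/(ρSCL,max)) = √(2·536.6/(1.007·1.89·1.18))
V_stall = √477.9 = 21.9 m/s

V_stall = 21.9 m/s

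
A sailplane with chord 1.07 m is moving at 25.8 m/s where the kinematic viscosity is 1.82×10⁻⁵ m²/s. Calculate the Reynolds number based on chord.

Re = v·c/ν = 25.8 × 1.07 / (1.82×10⁻⁵) = 1.52×10^6

Re = 1.52×10^6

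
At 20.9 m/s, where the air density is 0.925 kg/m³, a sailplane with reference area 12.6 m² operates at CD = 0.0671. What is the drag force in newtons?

D = 171 N

D = ½ρv²S·CD = ½ × 0.925 × 20.9² × 12.6 × 0.0671 = 171 N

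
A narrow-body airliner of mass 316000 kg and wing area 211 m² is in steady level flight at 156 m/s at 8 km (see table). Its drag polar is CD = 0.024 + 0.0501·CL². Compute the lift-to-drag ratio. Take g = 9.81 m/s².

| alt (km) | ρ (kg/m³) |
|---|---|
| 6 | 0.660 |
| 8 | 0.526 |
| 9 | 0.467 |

At 8 km, from the table: ρ = 0.526 kg/m³.
Level flight ⇒ L = W = m·g = 316000 × 9.81 = 3.1×10^6 N.
Dynamic pressure q = 0.5 × 0.526 × 156² = 6400 Pa.
CL = W/(q·S) = 3.1×10^6 / (6400 × 211) = 2.295.
CD = 0.024 + 0.0501 × 2.295² = 0.288.
L/D = CL/CD = 2.295 / 0.288 = 7.97

L/D = 7.97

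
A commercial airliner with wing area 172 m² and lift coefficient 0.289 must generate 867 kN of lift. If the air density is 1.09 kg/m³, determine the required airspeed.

v = 179 m/s

L = ½ρv²S·CL ⇒ v = √(2L/(ρ·S·CL))
v = √(2 × 8.67×10^5 / (1.09 × 172 × 0.289)) = √32000 = 179 m/s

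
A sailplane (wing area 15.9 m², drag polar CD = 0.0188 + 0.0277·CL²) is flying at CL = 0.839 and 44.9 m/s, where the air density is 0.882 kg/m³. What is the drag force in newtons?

D = 541 N

CD = 0.0188 + 0.0277 × 0.839² = 0.0383
D = ½ρv²S·CD = ½ × 0.882 × 44.9² × 15.9 × 0.0383 = 541 N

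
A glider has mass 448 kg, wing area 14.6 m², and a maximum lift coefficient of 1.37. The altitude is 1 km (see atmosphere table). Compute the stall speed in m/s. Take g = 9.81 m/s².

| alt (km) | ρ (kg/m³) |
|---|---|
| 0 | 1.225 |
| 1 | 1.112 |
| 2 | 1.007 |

V_stall = 19.9 m/s

At 1 km, from the table: ρ = 1.112 kg/m³.
At stall, lift equals weight: L = W = m·g = 448 × 9.81 = 4395 N.
From L = ½ρV²S·CL,max = W: V_stall = √(2W/(ρSCL,max)) = √(2·4395/(1.112·14.6·1.37))
V_stall = √395.2 = 19.9 m/s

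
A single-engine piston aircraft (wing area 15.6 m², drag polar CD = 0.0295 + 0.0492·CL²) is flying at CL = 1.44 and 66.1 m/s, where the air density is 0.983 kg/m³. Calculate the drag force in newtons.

CD = 0.0295 + 0.0492 × 1.44² = 0.1315
D = ½ρv²S·CD = ½ × 0.983 × 66.1² × 15.6 × 0.1315 = 4410 N

D = 4410 N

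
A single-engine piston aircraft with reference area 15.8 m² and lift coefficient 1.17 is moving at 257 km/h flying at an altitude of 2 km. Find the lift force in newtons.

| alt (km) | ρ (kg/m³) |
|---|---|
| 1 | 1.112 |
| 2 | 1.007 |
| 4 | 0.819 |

L = 47400 N

At 2 km, from the table: ρ = 1.007 kg/m³.
Convert speed: v = 257 km/h ÷ 3.6 = 71.39 m/s.
Dynamic pressure q = ½ρv² = ½ × 1.007 × 71.39² = 2566 Pa.
L = q·S·CL = 2566 × 15.8 × 1.17 = 47400 N ≈ 47.4 kN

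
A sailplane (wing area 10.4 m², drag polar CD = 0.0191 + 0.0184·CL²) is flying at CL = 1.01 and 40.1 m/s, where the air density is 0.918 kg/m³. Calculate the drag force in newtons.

D = 291 N

CD = 0.0191 + 0.0184 × 1.01² = 0.03787
D = ½ρv²S·CD = ½ × 0.918 × 40.1² × 10.4 × 0.03787 = 291 N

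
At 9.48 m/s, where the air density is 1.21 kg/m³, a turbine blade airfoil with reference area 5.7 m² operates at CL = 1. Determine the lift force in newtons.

L = 310 N

Dynamic pressure q = ½ρv² = ½ × 1.21 × 9.48² = 54.37 Pa.
L = q·S·CL = 54.37 × 5.7 × 1 = 310 N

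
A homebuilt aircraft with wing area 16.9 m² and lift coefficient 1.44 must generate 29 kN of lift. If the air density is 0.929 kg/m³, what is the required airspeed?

L = ½ρv²S·CL ⇒ v = √(2L/(ρ·S·CL))
v = √(2 × 29000 / (0.929 × 16.9 × 1.44)) = √2565 = 50.7 m/s

v = 50.7 m/s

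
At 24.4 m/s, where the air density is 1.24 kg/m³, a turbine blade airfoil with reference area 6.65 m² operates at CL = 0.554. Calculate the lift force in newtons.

L = ½ρv²S·CL = ½ × 1.24 × 24.4² × 6.65 × 0.554 = 1360 N

L = 1360 N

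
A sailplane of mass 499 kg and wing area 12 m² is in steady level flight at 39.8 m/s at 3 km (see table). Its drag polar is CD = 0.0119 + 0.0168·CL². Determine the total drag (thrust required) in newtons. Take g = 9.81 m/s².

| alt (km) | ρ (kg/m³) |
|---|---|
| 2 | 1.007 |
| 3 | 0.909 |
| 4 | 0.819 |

D = 149 N

At 3 km, from the table: ρ = 0.909 kg/m³.
Weight W = mg = 499 × 9.81 = 4895.2 N; in level flight L = W.
q = ½ρv² = ½ × 0.909 × 39.8² = 719.9 Pa.
CL = 2W/(ρv²S) = 2×4895.2/(0.909×39.8²×12) = 0.5666.
CD = 0.0119 + 0.0168 × 0.5666² = 0.01729.
D = q·S·CD = 719.9 × 12 × 0.01729 = 149.4 N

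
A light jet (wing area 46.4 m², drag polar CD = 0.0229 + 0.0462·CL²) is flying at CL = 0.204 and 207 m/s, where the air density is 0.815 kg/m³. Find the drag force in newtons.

CD = 0.0229 + 0.0462 × 0.204² = 0.02482
D = ½ρv²S·CD = ½ × 0.815 × 207² × 46.4 × 0.02482 = 20100 N

D = 20100 N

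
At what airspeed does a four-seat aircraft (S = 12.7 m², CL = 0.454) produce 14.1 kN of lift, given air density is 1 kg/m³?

v = 69.9 m/s

L = ½ρv²S·CL ⇒ v = √(2L/(ρ·S·CL))
v = √(2 × 14100 / (1 × 12.7 × 0.454)) = √4891 = 69.9 m/s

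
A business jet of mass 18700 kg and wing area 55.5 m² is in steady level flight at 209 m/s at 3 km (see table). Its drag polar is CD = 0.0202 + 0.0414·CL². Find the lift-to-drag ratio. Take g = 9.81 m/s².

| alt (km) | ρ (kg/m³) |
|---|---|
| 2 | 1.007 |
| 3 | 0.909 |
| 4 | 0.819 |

At 3 km, from the table: ρ = 0.909 kg/m³.
Weight W = mg = 18700 × 9.81 = 1.8345×10^5 N; in level flight L = W.
q = ½ρv² = ½ × 0.909 × 209² = 19850 Pa.
CL = 2W/(ρv²S) = 2×1.8345×10^5/(0.909×209²×55.5) = 0.1665.
CD = 0.0202 + 0.0414 × 0.1665² = 0.02135.
L/D = CL/CD = 0.1665 / 0.02135 = 7.8

L/D = 7.8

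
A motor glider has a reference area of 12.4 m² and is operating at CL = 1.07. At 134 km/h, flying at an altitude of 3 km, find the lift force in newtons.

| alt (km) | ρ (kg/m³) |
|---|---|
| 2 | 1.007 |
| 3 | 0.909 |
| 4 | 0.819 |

At 3 km, from the table: ρ = 0.909 kg/m³.
Convert speed: v = 134 km/h ÷ 3.6 = 37.22 m/s.
Dynamic pressure q = ½ρv² = ½ × 0.909 × 37.22² = 629.7 Pa.
L = q·S·CL = 629.7 × 12.4 × 1.07 = 8350 N ≈ 8.35 kN

L = 8350 N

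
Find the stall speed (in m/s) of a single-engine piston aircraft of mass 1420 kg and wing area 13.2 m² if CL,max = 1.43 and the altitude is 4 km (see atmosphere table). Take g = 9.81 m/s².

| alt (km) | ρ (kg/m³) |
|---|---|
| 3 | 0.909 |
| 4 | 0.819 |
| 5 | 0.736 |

At 4 km, from the table: ρ = 0.819 kg/m³.
Weight W = mg = 1420 × 9.81 = 13930 N.
V_stall = √(2W/(ρ·S·CL,max)) = √(2 × 13930 / (0.819 × 13.2 × 1.43))
V_stall = √1802 = 42.5 m/s

V_stall = 42.5 m/s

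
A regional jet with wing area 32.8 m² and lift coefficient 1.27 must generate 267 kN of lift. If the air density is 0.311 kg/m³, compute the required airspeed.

v = 203 m/s

L = ½ρv²S·CL ⇒ v = √(2L/(ρ·S·CL))
v = √(2 × 2.67×10^5 / (0.311 × 32.8 × 1.27)) = √41220 = 203 m/s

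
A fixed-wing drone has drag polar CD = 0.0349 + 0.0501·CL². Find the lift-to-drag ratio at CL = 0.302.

CD = 0.0349 + 0.0501 × 0.302² = 0.03947
L/D = CL/CD = 0.302 / 0.03947 = 7.65

L/D = 7.65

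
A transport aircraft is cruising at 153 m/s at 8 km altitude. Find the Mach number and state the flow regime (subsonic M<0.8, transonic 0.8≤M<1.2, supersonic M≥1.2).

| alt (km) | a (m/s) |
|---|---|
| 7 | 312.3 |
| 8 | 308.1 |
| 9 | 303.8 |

M = 0.497 (subsonic)

At 8 km, from the table: a = 308.1 m/s.
M = v/a = 153 / 308.1 = 0.497
M = 0.497 → subsonic.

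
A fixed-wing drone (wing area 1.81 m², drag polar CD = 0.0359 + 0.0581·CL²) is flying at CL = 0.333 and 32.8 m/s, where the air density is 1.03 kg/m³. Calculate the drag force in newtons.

CD = 0.0359 + 0.0581 × 0.333² = 0.04234
D = ½ρv²S·CD = ½ × 1.03 × 32.8² × 1.81 × 0.04234 = 42.5 N

D = 42.5 N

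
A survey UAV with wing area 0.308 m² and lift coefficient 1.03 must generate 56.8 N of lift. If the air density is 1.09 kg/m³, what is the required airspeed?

v = 18.1 m/s

L = ½ρv²S·CL ⇒ v = √(2L/(ρ·S·CL))
v = √(2 × 56.8 / (1.09 × 0.308 × 1.03)) = √328.5 = 18.1 m/s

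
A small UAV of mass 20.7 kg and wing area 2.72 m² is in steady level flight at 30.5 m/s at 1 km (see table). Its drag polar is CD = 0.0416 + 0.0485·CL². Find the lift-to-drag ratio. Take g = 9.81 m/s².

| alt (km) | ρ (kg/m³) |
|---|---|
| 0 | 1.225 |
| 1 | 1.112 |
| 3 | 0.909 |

At 1 km, from the table: ρ = 1.112 kg/m³.
Level flight ⇒ L = W = m·g = 20.7 × 9.81 = 203.07 N.
Dynamic pressure q = 0.5 × 1.112 × 30.5² = 517.2 Pa.
CL = W/(q·S) = 203.07 / (517.2 × 2.72) = 0.1443.
CD = 0.0416 + 0.0485 × 0.1443² = 0.04261.
L/D = CL/CD = 0.1443 / 0.04261 = 3.39

L/D = 3.39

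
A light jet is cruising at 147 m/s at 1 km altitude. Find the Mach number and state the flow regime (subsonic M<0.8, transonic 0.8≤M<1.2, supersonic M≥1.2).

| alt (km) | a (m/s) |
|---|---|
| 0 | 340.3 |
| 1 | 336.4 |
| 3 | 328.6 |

M = 0.437 (subsonic)

At 1 km, from the table: a = 336.4 m/s.
M = v/a = 147 / 336.4 = 0.437
M = 0.437 → subsonic.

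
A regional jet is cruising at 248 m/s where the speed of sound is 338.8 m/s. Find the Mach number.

M = 0.732

M = v/a = 248 / 338.8 = 0.732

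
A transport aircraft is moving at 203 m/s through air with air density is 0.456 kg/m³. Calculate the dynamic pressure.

q = 9400 Pa

q = ½ρv² = ½ × 0.456 × 203² = 9400 Pa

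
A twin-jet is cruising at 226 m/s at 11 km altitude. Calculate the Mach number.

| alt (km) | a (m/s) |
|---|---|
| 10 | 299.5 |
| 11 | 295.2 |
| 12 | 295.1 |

M = 0.766

At 11 km, from the table: a = 295.2 m/s.
M = v/a = 226 / 295.2 = 0.766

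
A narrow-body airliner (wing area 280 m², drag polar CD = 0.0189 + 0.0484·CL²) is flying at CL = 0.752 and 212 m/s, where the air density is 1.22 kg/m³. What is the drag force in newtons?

CD = 0.0189 + 0.0484 × 0.752² = 0.04627
D = ½ρv²S·CD = ½ × 1.22 × 212² × 280 × 0.04627 = 3.55×10^5 N

D = 3.55×10^5 N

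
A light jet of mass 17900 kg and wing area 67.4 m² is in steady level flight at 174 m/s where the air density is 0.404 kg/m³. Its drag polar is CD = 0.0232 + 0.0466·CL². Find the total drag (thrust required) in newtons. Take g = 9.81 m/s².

D = 13000 N

Weight W = mg = 17900 × 9.81 = 1.756×10^5 N; in level flight L = W.
q = ½ρv² = ½ × 0.404 × 174² = 6116 Pa.
Required CL = L/(qS) = 1.756×10^5/(6116·67.4) = 0.426.
CD = 0.0232 + 0.0466 × 0.426² = 0.03166.
D = q·S·CD = 6116 × 67.4 × 0.03166 = 13050 N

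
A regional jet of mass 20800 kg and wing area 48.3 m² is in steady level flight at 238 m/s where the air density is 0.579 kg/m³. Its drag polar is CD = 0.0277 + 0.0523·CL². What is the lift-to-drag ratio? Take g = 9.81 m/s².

L/D = 8.26

Weight W = mg = 20800 × 9.81 = 2.0405×10^5 N; in level flight L = W.
q = ½ρv² = ½ × 0.579 × 238² = 16400 Pa.
CL = 2W/(ρv²S) = 2×2.0405×10^5/(0.579×238²×48.3) = 0.2576.
CD = 0.0277 + 0.0523 × 0.2576² = 0.03117.
L/D = CL/CD = 0.2576 / 0.03117 = 8.26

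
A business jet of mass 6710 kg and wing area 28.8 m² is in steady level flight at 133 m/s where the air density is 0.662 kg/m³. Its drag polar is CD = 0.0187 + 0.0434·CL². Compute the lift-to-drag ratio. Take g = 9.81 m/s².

Weight W = mg = 6710 × 9.81 = 65825 N; in level flight L = W.
Dynamic pressure q = 0.5 × 0.662 × 133² = 5855 Pa.
CL = 2W/(ρv²S) = 2×65825/(0.662×133²×28.8) = 0.3904.
CD = 0.0187 + 0.0434 × 0.3904² = 0.02531.
L/D = CL/CD = 0.3904 / 0.02531 = 15.4

L/D = 15.4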